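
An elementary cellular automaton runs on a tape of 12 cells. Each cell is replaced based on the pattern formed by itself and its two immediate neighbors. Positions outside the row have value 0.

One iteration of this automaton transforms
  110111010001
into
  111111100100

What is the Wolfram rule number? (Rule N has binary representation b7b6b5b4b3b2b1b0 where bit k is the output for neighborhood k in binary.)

233

position 4: 111 → 1  (bit 7 = 1)
position 1: 110 → 1  (bit 6 = 1)
position 2: 101 → 1  (bit 5 = 1)
position 8: 100 → 0  (bit 4 = 0)
position 0: 011 → 1  (bit 3 = 1)
position 7: 010 → 0  (bit 2 = 0)
position 10: 001 → 0  (bit 1 = 0)
position 9: 000 → 1  (bit 0 = 1)
bits b7..b0 = 11101001 = 233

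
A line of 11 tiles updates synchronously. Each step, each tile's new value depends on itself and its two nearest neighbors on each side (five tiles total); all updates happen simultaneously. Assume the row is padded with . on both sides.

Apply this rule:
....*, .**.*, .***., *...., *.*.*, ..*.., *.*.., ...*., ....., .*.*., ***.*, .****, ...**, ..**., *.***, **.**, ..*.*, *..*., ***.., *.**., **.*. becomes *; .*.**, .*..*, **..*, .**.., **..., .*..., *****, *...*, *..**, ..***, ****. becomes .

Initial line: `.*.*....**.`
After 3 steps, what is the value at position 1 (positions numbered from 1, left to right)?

*

****.****..
.*.****.*.*
**.**.*****
position 1 holds *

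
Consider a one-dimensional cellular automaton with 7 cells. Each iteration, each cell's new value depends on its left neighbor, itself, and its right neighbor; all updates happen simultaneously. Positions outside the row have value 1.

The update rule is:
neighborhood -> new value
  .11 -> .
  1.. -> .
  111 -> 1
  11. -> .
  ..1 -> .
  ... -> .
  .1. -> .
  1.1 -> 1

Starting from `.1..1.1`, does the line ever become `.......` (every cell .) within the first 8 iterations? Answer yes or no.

1....1.
......1
.......
all cells are . at iteration 3

yes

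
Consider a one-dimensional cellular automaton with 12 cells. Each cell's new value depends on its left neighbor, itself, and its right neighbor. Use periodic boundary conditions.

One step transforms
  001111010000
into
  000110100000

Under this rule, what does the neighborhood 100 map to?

0

At position 8 the neighborhood is 100; the next row has 0 there.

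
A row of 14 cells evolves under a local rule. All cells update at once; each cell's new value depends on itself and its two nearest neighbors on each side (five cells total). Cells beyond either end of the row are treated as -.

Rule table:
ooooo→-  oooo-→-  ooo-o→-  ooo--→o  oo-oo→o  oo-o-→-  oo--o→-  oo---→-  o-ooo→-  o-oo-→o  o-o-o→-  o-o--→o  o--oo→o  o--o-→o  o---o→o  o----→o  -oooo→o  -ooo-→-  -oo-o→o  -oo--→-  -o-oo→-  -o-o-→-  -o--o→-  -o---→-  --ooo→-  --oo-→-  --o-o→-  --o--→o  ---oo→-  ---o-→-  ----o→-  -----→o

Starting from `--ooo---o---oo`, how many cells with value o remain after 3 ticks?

6

tick 1: ----o-o-o-o---
tick 2: oo--------o-oo
tick 3: ---ooooo----o-
count of o: 6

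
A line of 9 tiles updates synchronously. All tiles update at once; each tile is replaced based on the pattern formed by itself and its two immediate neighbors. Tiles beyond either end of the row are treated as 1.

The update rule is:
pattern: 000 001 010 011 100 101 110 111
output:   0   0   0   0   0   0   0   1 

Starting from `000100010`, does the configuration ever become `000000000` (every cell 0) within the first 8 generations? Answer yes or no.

generation 1: 000000000
all cells are 0 at generation 1

yes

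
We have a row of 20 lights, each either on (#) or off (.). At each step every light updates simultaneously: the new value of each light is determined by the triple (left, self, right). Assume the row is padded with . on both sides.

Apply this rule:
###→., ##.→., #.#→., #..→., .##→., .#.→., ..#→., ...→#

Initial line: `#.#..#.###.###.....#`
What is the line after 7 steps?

...............###..
##############.....#
...............###..  (repeats step 1; period 2)
step 7: ...............###..

...............###..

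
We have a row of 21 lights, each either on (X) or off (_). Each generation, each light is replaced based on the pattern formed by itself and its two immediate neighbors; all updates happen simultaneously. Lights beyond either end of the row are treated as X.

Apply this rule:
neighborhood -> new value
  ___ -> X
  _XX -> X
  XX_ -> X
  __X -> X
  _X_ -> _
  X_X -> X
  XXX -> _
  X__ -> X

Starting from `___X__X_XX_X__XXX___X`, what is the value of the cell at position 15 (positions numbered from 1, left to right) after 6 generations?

XXX_XX_XXXX_XXX_XXXXX
__XXXXXX__XXX_XXX____
XXX____XXXX_XXX_XXXXX
__XXXXXX__XXX_XXX____  (repeats generation 2; period 2)
generation 6: __XXXXXX__XXX_XXX____
position 15 holds X

X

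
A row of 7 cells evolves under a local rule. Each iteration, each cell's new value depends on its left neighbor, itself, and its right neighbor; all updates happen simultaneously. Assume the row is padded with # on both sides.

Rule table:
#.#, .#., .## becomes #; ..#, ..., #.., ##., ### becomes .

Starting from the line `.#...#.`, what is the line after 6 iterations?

.....#.

iteration 1: ##...##
iteration 2: .....#.
iteration 3: .....##
iteration 4: .....#.  (repeats iteration 2; period 2)
iteration 6: .....#.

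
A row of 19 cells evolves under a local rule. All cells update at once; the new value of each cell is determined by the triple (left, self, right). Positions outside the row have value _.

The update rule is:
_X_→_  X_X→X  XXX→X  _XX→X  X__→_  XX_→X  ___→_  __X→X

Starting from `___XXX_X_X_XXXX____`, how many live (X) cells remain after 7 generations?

15

__XXXXX_X_XXXXX____
_XXXXXXX_XXXXXX____
XXXXXXXXXXXXXXX____
XXXXXXXXXXXXXXX____  (fixed point — unchanged through generation 7)
count of X: 15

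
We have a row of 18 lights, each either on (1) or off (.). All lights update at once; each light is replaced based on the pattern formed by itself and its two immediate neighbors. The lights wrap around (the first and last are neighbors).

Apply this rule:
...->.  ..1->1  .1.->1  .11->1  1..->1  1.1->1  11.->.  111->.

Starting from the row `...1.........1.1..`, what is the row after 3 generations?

..111.......11111.
.11..1.....11....1
11.1111...11.1..11

11.1111...11.1..11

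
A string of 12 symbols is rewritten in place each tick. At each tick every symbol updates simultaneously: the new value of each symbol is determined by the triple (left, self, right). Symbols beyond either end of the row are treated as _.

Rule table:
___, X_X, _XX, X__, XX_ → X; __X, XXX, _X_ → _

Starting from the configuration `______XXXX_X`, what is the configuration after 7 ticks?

X__X_XX_XXXX

XXXXX_X__XX_
X___XX_X_XXX
_XX_XXX_XX_X
_XXXX_XXXXX_
_X__XXX___XX
__X_X_XXX_XX
X__X_XX_XXXX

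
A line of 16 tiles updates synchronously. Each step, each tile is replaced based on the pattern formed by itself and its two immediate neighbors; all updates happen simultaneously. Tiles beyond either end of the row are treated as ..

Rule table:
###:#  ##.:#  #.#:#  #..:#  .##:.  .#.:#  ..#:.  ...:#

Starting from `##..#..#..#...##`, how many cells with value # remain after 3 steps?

11

.##.##.##.###..#
..##.##.##.###.#
#..##.##.##.####
count of #: 11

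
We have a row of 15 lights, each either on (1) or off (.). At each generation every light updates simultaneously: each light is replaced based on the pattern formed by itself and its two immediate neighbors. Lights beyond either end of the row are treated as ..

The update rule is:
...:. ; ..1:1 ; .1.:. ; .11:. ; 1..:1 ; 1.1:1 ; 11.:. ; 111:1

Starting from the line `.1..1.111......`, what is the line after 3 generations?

1.11.1.1.1.1...

1.11.1.1.1.....
.1..1.1.1.1....
1.11.1.1.1.1...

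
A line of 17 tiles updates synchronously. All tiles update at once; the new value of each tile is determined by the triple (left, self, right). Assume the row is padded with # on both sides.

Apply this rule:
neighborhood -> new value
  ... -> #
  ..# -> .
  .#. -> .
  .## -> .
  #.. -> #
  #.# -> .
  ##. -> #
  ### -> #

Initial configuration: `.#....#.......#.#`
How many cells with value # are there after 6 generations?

12

generation 1: ..###..######....
generation 2: #..###..########.
generation 3: ##..###..#######.
generation 4: ###..###..######.
generation 5: ####..###..#####.
generation 6: #####..###..####.
count of #: 12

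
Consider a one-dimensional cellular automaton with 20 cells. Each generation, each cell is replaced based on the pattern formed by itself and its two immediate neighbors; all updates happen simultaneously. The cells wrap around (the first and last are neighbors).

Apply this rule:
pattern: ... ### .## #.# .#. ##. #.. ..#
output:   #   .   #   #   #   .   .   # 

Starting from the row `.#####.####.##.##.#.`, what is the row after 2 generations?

##....##...##.##.##.
#..####..###.##.##.#

#..####..###.##.##.#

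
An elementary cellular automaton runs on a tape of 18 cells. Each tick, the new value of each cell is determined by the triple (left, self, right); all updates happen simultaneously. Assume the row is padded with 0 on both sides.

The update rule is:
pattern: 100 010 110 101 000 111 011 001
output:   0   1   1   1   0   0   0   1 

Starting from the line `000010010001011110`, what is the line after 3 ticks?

000110110011100010
001011010100100110
011101111101101010

011101111101101010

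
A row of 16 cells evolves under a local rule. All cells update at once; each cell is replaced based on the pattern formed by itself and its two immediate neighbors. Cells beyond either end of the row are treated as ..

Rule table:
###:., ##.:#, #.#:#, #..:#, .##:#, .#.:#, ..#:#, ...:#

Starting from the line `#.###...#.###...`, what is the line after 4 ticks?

###.#######.####
#.###.....###..#
###.#######.####  (repeats tick 1; period 2)
tick 4: #.###.....###..#

#.###.....###..#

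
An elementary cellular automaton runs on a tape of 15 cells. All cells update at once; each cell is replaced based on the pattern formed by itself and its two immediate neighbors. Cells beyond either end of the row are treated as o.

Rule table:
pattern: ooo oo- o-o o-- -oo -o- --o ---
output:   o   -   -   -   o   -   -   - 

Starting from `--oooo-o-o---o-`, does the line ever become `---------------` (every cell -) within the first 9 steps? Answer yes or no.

yes

--ooo----------
--oo-----------
--o------------
---------------
all cells are - at step 4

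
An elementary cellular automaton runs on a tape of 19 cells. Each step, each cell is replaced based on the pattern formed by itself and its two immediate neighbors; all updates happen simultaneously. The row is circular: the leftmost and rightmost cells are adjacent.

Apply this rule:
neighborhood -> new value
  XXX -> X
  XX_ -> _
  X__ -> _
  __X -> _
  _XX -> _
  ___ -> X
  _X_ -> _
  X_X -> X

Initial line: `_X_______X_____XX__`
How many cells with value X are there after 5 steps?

11

___XXXXX___XXX____X
_X__XXX__X__X__XX__
_____X____________X
_XXX___XXXXXXXXXX__
__X__X__XXXXXXXX__X
count of X: 11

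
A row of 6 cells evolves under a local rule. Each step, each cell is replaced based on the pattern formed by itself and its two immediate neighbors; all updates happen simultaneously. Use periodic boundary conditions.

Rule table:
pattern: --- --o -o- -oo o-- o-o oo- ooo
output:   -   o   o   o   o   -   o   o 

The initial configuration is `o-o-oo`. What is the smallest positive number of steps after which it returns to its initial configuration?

o-o-oo

1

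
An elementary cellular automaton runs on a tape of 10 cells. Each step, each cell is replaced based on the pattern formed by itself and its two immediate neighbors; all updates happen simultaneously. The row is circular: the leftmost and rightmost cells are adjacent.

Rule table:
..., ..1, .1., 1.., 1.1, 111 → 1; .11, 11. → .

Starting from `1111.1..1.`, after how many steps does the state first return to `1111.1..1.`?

4

step 1: .11.111111
step 2: 1..1.1111.
step 3: 11111.11.1
step 4: 1111.1..1.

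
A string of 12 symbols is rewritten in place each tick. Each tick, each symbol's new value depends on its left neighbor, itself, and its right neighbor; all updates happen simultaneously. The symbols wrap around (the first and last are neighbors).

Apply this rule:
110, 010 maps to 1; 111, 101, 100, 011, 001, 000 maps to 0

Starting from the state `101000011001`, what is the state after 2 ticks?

101000001000
101000001000

101000001000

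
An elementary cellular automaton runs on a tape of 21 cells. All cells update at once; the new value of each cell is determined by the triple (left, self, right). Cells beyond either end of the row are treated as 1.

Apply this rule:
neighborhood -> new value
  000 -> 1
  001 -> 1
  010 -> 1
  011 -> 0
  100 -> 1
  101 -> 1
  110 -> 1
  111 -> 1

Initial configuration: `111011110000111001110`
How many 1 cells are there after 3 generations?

18

111101111111011110111
111110111111101111011
111111011111110111101
count of 1: 18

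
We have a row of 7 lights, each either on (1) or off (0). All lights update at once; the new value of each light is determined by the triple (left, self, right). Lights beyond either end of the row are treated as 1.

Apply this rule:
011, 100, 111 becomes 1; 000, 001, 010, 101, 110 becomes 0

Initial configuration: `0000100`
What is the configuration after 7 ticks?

tick 1: 1000010
tick 2: 0100000
tick 3: 0010000
tick 4: 1001000
tick 5: 0100100
tick 6: 0010010
tick 7: 1001000

1001000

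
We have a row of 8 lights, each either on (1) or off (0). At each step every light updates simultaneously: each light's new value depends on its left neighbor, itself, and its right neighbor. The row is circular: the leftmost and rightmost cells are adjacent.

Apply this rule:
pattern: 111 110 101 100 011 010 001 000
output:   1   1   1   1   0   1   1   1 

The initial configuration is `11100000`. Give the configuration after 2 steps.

10111111

01111111
10111111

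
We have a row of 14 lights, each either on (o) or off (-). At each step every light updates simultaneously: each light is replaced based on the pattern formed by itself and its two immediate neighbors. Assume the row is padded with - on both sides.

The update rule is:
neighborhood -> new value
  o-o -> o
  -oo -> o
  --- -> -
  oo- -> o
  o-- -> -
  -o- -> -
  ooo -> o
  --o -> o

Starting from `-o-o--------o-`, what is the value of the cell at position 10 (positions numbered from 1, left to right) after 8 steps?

-

step 1: o-o--------o--
step 2: -o--------o---
step 3: o--------o----
step 4: --------o-----
step 5: -------o------
step 6: ------o-------
step 7: -----o--------
step 8: ----o---------
position 10 holds -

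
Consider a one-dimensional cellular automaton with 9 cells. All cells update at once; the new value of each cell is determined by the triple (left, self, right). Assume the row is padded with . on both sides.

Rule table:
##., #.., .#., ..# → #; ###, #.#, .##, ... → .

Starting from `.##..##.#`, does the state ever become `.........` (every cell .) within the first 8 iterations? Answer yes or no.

no

iteration 1: #.###.#.#
iteration 2: #...#.#.#
iteration 3: ##.##.#.#
iteration 4: .#..#.#.#
iteration 5: #####.#.#
iteration 6: ....#.#.#
iteration 7: ...##.#.#
iteration 8: ..#.#.#.#
iteration 8 is ..#.#.#.#, still not uniform .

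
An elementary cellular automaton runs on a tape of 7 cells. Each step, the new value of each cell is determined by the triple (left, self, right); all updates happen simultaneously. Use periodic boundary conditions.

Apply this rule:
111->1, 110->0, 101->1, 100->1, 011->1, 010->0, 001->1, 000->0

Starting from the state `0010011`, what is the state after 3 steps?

0111011

1101110
1011101
0111011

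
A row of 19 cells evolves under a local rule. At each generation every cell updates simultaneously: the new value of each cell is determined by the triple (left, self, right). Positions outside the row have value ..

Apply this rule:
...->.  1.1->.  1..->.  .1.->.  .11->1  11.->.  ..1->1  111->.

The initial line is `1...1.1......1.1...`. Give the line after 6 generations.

...1........1......
..1........1.......
.1........1........
1........1.........
........1..........
.......1...........

.......1...........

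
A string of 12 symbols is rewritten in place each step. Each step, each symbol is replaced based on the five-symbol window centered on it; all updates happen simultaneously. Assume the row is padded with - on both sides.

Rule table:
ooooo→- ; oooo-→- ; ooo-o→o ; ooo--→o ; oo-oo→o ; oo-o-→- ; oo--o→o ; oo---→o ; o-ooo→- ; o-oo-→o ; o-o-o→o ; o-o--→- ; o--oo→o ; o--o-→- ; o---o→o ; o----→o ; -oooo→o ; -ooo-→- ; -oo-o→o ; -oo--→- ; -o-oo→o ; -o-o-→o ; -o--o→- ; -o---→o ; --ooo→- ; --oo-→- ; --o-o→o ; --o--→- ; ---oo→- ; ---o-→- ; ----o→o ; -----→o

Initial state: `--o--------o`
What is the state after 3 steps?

o-oo-ooo---o

o--ooooooo--
--o-o----ooo
o-oo-ooo---o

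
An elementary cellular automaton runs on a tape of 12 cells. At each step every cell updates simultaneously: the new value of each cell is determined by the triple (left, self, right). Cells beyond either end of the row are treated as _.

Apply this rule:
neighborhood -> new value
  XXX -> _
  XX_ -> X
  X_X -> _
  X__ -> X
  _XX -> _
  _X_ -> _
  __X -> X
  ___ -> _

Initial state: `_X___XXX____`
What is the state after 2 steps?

_____XX_XX__

X_X_X__XX___
_____XX_XX__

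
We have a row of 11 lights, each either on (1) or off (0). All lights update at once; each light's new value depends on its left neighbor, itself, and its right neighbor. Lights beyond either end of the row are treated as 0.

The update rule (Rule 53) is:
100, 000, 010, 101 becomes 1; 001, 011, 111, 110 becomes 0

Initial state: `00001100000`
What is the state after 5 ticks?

11100011111
00011000000
11000111111
00110000000
10001111111

10001111111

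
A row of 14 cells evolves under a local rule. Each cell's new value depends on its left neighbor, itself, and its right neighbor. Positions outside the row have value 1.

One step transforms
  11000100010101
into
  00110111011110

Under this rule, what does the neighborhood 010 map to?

At position 5 the neighborhood is 010; the next row has 1 there.

1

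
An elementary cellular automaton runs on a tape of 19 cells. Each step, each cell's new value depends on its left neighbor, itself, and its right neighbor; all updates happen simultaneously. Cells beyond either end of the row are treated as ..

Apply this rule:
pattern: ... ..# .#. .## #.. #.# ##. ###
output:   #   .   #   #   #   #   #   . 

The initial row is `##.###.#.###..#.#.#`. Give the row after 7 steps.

#..#####..#####.#.#

step 1: ####.#####.##.#####
step 2: #..###...######...#
step 3: ##.#.###.#....###.#
step 4: ######.######.#.###
step 5: #....###....#####.#
step 6: ####.#.####.#...###
step 7: #..#####..#####.#.#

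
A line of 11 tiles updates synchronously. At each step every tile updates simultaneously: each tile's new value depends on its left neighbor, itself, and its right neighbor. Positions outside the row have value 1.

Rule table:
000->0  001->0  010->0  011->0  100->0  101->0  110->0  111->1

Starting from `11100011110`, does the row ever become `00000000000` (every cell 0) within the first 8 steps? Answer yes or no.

yes

11000001100
10000000000
00000000000
all cells are 0 at step 3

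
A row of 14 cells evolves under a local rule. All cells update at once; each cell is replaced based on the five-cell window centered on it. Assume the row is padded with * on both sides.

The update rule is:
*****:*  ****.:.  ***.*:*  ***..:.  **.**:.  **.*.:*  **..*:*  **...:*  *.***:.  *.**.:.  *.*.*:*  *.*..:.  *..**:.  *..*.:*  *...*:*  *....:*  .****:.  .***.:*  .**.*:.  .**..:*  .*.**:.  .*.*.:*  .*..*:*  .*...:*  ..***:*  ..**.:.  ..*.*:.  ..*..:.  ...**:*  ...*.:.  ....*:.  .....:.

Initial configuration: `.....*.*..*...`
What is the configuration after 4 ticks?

tick 1: **....*.**.***
tick 2: ..**.........*
tick 3: *..***......**
tick 4: .*.**.**...**.

.*.**.**...**.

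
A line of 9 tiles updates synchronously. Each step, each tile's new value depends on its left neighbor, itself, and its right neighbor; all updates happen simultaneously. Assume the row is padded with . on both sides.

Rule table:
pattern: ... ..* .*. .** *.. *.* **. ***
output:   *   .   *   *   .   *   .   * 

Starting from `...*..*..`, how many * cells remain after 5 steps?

**.*..*.*
*.**..***
***...**.
**..*.*..
*...***.*
count of *: 5

5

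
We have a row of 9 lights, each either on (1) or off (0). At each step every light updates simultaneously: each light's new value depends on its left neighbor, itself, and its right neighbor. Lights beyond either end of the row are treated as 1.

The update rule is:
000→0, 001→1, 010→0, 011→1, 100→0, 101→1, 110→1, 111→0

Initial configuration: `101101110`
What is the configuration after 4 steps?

step 1: 111111011
step 2: 000001110
step 3: 000011011
step 4: 000111110

000111110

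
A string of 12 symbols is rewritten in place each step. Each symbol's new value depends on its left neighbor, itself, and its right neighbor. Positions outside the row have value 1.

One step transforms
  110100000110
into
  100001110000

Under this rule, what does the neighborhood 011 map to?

At position 9 the neighborhood is 011; the next row has 0 there.

0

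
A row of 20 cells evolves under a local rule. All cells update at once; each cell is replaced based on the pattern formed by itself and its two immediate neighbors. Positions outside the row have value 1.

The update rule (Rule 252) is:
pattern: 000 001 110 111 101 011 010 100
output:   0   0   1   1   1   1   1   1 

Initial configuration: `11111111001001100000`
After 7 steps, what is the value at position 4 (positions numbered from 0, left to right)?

11111111101101110000
11111111111111111000
11111111111111111100
11111111111111111110
11111111111111111111
11111111111111111111  (fixed point — unchanged through step 7)
position 4 holds 1

1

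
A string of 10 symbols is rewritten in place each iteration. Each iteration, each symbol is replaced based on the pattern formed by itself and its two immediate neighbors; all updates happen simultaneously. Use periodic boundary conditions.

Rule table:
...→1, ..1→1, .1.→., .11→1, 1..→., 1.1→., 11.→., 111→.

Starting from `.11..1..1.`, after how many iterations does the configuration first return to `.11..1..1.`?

10

iteration 1: 11..1..1..
iteration 2: 1..1..1..1
iteration 3: ..1..1..11
iteration 4: .1..1..11.
iteration 5: 1..1..11..
iteration 6: ..1..11..1
iteration 7: .1..11..1.
iteration 8: 1..11..1..
iteration 9: ..11..1..1
iteration 10: .11..1..1.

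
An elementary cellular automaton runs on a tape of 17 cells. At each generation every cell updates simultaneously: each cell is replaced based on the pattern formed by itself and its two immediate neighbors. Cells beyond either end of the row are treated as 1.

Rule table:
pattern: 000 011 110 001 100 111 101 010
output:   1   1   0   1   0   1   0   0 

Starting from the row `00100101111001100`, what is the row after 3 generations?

01001001110011001
00010011100110011
01100111001100111

01100111001100111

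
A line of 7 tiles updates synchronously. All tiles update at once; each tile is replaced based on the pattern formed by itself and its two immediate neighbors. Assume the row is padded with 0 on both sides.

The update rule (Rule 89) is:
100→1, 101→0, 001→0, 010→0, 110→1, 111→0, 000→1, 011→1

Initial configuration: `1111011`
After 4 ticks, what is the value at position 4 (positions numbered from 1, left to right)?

1

tick 1: 1001011
tick 2: 0100011
tick 3: 0011011
tick 4: 1011011
position 4 holds 1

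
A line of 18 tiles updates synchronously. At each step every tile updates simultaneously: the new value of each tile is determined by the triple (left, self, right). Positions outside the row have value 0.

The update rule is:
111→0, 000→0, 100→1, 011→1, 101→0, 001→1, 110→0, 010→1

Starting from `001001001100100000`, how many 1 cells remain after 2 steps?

4

011111111011110000
110000000010001000
count of 1: 4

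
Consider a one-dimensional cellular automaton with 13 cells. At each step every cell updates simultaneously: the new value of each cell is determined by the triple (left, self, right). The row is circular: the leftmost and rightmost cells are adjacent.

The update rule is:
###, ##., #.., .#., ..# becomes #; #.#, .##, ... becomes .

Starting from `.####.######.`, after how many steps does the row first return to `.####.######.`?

#.###..######
#..####.#####
###.###..####
###..####.###
#####.###..##
#####..####.#
#######.###..
.######..####
..#######.###
##.######..##
##..#######.#
####.######..
.###..#######
..####.######
##.###..#####
##..####.####
####.###..###
####..####.##
######.###..#
######..####.
.#######.###.
#.######..###
#..#######.##
###.######..#
###..#######.
.####.######.

26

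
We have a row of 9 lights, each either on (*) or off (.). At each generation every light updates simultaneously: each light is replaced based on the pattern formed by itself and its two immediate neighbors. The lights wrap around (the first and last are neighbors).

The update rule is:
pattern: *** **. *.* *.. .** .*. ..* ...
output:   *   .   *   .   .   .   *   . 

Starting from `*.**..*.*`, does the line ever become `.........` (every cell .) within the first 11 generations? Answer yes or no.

no

generation 1: .*...*.*.
generation 2: *...*.*..
generation 3: ...*.*..*
generation 4: ..*.*..*.
generation 5: .*.*..*..
generation 6: *.*..*...
generation 7: .*..*...*
generation 8: *..*...*.
generation 9: ..*...*.*
generation 10: .*...*.*.  (repeats generation 1; period 9)
generation 11: *...*.*..
generation 11 is *...*.*.., still not uniform .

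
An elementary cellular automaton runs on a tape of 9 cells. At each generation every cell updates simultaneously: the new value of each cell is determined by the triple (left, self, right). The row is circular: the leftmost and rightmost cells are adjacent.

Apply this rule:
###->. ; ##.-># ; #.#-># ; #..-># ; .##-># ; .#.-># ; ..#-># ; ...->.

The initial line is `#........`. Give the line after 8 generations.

.##....##

generation 1: ##......#
generation 2: .##....##
generation 3: ####..###
generation 4: ...####..
generation 5: ..##..##.
generation 6: .########
generation 7: ##......#  (repeats generation 1; period 6)
generation 8: .##....##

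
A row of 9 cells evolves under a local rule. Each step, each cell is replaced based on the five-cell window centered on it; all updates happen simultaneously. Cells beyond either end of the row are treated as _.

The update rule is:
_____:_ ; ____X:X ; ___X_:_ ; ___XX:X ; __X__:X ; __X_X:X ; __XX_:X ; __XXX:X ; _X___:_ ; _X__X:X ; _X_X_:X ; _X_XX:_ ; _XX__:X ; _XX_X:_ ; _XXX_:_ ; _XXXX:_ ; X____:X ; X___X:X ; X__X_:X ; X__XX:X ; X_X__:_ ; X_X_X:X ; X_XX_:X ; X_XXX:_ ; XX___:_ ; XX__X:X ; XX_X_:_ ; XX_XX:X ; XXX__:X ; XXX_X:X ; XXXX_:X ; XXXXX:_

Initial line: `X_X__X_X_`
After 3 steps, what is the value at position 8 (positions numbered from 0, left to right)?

step 1: XX_XXXX__
step 2: X_X__XX_X
step 3: XX_XXX___
position 8 holds _

_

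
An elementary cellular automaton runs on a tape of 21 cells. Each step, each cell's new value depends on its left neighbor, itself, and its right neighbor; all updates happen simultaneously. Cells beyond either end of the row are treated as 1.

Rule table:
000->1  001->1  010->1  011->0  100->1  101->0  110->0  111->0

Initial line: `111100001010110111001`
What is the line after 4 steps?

000011111010000000110
111100000011111111000
000011111100000000111
111100000011111111000

111100000011111111000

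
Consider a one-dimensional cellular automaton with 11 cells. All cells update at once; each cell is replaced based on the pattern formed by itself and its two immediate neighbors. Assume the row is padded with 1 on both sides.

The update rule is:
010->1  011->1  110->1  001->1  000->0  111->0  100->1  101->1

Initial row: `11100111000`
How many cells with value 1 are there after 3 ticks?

4

00111101101
11100111111
00111100000
count of 1: 4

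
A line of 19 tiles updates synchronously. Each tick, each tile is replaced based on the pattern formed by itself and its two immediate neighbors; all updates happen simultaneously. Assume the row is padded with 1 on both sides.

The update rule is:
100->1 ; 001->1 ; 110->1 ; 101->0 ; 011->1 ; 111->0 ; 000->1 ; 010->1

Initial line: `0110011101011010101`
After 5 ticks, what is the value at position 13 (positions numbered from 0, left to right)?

0

0111110101011010101
0100010101011010101
0111110101011010101  (repeats tick 1; period 2)
tick 5: 0111110101011010101
position 13 holds 0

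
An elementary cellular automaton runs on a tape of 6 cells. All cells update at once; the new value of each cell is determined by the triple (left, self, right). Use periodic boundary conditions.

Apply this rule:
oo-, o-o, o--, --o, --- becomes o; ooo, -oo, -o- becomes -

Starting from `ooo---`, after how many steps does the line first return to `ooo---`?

12

--oooo
oo---o
-oooo-
o---oo
oooo--
---ooo
ooo--o
--ooo-
oo--oo
-ooo--
o--ooo
ooo---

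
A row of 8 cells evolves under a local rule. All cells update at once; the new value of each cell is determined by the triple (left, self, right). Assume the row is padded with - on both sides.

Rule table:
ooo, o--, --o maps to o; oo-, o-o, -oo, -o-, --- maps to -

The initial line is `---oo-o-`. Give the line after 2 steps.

--o----o
-o-o--o-

-o-o--o-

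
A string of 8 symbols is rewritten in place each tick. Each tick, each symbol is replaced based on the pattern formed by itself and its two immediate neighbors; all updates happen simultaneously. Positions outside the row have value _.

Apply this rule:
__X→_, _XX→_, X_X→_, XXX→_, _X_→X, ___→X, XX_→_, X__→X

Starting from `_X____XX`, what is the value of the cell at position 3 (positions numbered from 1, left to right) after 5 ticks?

_XXXX___
_____XXX
XXXX____
____XXXX
XXX_____
position 3 holds X

X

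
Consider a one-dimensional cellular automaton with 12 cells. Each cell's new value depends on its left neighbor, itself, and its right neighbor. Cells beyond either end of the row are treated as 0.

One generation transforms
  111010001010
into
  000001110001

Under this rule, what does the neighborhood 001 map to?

1

At position 7 the neighborhood is 001; the next row has 1 there.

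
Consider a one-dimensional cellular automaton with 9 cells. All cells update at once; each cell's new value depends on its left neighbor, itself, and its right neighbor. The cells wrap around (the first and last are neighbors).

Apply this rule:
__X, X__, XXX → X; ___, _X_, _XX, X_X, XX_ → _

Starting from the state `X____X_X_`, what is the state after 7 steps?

_X__X____
X_XX_X___
______X_X
X____X___
_X__X_X_X
__XX_____
_X__X____

_X__X____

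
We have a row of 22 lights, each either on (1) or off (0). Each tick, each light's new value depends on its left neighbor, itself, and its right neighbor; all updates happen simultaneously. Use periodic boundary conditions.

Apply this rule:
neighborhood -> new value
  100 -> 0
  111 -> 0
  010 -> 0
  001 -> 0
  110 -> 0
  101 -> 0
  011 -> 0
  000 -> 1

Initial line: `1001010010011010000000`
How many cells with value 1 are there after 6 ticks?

15

tick 1: 0000000000000000111110
tick 2: 1111111111111110000000
tick 3: 0000000000000000111110  (repeats tick 1; period 2)
tick 6: 1111111111111110000000
count of 1: 15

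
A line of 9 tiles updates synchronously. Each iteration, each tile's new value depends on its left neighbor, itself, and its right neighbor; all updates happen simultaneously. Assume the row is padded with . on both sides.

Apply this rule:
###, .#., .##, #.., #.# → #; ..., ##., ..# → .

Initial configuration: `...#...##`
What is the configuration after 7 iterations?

...#.##.#

...##..#.
...#.#.##
...#####.
...####.#
...###.##
...##.##.
...#.##.#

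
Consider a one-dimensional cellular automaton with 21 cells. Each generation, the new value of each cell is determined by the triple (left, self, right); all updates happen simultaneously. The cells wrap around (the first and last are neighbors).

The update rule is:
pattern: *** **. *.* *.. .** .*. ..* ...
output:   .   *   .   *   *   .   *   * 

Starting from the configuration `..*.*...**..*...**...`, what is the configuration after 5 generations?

**...******...*******

**...*******.********
.*****.....*.*.......
**...******...*******
.*****....*****......
**...******...*******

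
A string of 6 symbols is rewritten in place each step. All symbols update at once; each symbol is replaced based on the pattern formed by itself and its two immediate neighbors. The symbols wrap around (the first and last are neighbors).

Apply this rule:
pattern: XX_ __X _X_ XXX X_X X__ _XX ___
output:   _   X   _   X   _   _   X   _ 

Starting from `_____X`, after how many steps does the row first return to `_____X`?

step 1: ____X_
step 2: ___X__
step 3: __X___
step 4: _X____
step 5: X_____
step 6: _____X

6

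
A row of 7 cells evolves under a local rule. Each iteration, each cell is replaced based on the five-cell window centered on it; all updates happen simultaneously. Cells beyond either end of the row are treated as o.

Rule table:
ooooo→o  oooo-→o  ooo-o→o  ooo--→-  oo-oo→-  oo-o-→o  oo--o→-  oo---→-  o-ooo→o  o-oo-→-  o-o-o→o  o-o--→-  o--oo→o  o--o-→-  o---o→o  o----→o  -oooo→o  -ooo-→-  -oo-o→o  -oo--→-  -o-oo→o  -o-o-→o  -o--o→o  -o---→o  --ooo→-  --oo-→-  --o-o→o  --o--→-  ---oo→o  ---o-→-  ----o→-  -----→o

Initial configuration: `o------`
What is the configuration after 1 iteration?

--ooo-o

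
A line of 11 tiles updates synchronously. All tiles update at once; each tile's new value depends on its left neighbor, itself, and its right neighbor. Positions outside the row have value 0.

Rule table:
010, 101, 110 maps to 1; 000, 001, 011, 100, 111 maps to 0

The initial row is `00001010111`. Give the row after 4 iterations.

00000001001

00001111001
00000001001
00000001001  (fixed point — unchanged through iteration 4)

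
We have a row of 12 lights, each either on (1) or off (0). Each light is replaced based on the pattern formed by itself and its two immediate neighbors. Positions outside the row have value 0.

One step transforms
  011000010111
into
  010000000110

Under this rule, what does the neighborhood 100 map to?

At position 3 the neighborhood is 100; the next row has 0 there.

0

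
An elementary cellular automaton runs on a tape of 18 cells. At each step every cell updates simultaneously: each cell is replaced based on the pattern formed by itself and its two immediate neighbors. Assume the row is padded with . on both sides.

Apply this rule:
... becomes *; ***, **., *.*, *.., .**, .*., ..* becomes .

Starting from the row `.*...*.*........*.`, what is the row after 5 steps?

...*.....******...
**...***........**
...*.....******...  (repeats step 1; period 2)
step 5: ...*.....******...

...*.....******...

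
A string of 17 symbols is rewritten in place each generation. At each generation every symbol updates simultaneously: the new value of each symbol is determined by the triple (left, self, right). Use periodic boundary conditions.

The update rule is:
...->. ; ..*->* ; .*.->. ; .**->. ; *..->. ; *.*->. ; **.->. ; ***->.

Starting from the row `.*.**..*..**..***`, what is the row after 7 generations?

......*..*...*...
.....*..*...*....
....*..*...*.....
...*..*...*......
..*..*...*.......
.*..*...*........
*..*...*.........

*..*...*.........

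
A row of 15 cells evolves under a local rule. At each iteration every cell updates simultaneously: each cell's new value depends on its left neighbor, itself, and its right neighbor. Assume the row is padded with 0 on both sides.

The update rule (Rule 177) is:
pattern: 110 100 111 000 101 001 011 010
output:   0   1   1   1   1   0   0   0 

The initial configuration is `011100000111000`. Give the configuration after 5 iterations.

001011110010111
100101101001010
010010010100101
001001001010010
100100100101001

100100100101001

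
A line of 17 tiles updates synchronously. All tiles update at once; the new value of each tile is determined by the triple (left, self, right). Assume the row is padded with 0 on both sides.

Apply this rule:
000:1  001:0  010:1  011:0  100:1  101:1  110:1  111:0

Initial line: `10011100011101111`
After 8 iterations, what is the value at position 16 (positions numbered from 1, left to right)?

0

iteration 1: 11000111000110001
iteration 2: 01110001110011101
iteration 3: 00011100011000111
iteration 4: 11000111001110001
iteration 5: 01110001100011101
iteration 6: 00011100111000111
iteration 7: 11000110001110001
iteration 8: 01110011100011101
position 16 holds 0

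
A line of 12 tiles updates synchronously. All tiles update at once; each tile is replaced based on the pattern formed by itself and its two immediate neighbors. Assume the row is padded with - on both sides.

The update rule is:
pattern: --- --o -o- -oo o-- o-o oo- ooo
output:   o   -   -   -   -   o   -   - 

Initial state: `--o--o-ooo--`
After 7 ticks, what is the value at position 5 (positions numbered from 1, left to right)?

-

o-----o----o
--ooo---oo--
o-----o----o  (repeats tick 1; period 2)
tick 7: o-----o----o
position 5 holds -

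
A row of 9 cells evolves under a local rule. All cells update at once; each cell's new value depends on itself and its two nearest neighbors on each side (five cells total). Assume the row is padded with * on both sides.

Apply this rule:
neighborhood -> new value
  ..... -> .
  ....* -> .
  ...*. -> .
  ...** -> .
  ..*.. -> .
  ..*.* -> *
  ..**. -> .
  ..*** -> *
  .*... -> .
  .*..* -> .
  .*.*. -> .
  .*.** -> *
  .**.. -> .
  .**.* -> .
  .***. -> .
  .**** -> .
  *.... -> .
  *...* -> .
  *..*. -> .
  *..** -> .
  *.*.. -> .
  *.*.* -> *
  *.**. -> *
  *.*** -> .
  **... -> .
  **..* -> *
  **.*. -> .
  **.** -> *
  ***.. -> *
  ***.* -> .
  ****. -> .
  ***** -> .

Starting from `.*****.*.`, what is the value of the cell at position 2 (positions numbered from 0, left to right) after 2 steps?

.

step 1: *......**
step 2: *......*.
position 2 holds .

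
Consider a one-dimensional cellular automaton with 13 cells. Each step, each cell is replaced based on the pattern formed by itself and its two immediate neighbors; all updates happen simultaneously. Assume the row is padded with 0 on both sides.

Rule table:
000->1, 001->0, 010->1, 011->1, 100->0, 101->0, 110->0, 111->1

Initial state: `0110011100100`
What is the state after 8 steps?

0100011000101
0101010010101
0101010010101  (fixed point — unchanged through step 8)

0101010010101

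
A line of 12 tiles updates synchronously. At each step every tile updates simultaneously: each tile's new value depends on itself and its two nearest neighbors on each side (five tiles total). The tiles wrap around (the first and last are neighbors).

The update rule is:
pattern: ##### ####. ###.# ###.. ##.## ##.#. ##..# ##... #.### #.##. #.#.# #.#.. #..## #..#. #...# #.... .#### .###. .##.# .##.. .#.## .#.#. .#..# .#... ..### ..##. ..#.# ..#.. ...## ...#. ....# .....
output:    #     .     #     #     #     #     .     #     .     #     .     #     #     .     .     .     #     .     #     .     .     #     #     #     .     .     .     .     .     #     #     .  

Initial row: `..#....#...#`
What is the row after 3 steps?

step 1: #..#.##.#.#.
step 2: ##...###.#.#
step 3: .##....##...

.##....##...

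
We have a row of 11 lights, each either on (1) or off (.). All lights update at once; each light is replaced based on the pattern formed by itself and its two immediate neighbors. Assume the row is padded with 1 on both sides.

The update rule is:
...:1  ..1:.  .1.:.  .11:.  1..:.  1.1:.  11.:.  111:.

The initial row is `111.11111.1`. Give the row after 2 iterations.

...........
.111111111.

.111111111.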